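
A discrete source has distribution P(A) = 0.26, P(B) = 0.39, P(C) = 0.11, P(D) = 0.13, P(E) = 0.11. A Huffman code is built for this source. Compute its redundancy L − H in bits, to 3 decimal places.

Entropy H = −Σ p log₂ p ≈ 2.1183 bits.
Huffman merges: 11/100+11/100→11/50; 13/100+11/50→7/20; 13/50+7/20→61/100; 39/100+61/100→1. L = 109/50 ≈ 2.1800.
L − H = 2.1800 − 2.1183 = 0.062 bits.

0.062 bits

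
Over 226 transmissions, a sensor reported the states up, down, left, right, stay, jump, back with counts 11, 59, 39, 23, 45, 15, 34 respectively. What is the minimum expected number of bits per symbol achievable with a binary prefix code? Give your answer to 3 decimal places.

Probabilities are the counts divided by 226.
Repeatedly combine the two least-probable nodes; the expected code length is the sum of the merged weights.
merge 11/226 + 15/226 → 13/113
merge 23/226 + 13/113 → 49/226
merge 17/113 + 39/226 → 73/226
merge 45/226 + 49/226 → 47/113
merge 59/226 + 73/226 → 66/113
merge 47/113 + 66/113 → 1
L = 13/113 + 49/226 + 73/226 + 47/113 + 66/113 + 1 = 300/113 ≈ 2.655 bits/symbol.

2.655 bits/symbol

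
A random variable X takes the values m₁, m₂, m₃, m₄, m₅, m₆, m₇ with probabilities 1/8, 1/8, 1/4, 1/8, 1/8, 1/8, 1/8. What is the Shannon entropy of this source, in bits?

2.75 bits

Each probability is a power of 1/2, so log₂(1/p) is an integer.
H = Σ p·log₂(1/p) = 1/8·3 + 1/8·3 + 1/4·2 + 1/8·3 + 1/8·3 + 1/8·3 + 1/8·3 = 2.75 bits.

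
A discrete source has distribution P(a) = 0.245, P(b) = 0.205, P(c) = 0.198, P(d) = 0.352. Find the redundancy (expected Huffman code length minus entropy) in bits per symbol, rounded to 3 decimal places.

0.041 bits

Entropy H = −Σ p log₂ p ≈ 1.9587 bits.
Huffman merges: 99/500+41/200→403/1000; 49/200+44/125→597/1000; 403/1000+597/1000→1. L = 2 ≈ 2.0000.
L − H = 2.0000 − 1.9587 = 0.041 bits.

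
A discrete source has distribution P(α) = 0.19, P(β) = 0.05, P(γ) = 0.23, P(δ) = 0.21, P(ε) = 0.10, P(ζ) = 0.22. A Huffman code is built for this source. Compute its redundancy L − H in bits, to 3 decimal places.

0.045 bits

Entropy H = −Σ p log₂ p ≈ 2.4446 bits.
Huffman merges: 1/20+1/10→3/20; 3/20+19/100→17/50; 21/100+11/50→43/100; 23/100+17/50→57/100; 43/100+57/100→1. L = 249/100 ≈ 2.4900.
L − H = 2.4900 − 2.4446 = 0.045 bits.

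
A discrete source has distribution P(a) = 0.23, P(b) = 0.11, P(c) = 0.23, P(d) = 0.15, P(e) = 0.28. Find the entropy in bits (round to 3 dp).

H = −Σ pᵢ log₂ pᵢ.
−0.23·log₂(0.23) = 0.4877
−0.11·log₂(0.11) = 0.3503
−0.23·log₂(0.23) = 0.4877
−0.15·log₂(0.15) = 0.4105
−0.28·log₂(0.28) = 0.5142
Sum ≈ 2.2504 → 2.250 bits.

2.250 bits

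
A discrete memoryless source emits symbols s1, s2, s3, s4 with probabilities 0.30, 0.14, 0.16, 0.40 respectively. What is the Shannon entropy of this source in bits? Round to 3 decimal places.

H = −Σ pᵢ log₂ pᵢ.
−0.30·log₂(0.30) = 0.5211
−0.14·log₂(0.14) = 0.3971
−0.16·log₂(0.16) = 0.4230
−0.40·log₂(0.40) = 0.5288
Sum ≈ 1.8700 → 1.870 bits.

1.870 bits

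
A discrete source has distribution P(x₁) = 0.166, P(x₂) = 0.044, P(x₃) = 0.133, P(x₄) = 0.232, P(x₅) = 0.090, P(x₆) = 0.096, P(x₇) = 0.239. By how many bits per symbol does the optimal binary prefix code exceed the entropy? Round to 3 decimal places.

0.028 bits

Entropy H = −Σ p log₂ p ≈ 2.6352 bits.
Huffman merges: 11/250+9/100→67/500; 12/125+133/1000→229/1000; 67/500+83/500→3/10; 229/1000+29/125→461/1000; 239/1000+3/10→539/1000; 461/1000+539/1000→1. L = 2663/1000 ≈ 2.6630.
L − H = 2.6630 − 2.6352 = 0.028 bits.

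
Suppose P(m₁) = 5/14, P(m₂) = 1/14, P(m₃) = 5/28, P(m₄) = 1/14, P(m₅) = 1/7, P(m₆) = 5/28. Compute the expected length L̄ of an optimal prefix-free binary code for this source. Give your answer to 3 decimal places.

2.429 bits/symbol

Repeatedly combine the two least-probable nodes; the expected code length is the sum of the merged weights.
merge 1/14 + 1/14 → 1/7
merge 1/7 + 1/7 → 2/7
merge 5/28 + 5/28 → 5/14
merge 2/7 + 5/14 → 9/14
merge 5/14 + 9/14 → 1
L = 1/7 + 2/7 + 5/14 + 9/14 + 1 = 17/7 ≈ 2.429 bits/symbol.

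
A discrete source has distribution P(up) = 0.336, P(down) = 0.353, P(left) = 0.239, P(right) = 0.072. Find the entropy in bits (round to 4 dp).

H = −Σ pᵢ log₂ pᵢ.
−0.336·log₂(0.336) = 0.5287
−0.353·log₂(0.353) = 0.5303
−0.239·log₂(0.239) = 0.4935
−0.072·log₂(0.072) = 0.2733
Sum ≈ 1.8258 → 1.8258 bits.

1.8258 bits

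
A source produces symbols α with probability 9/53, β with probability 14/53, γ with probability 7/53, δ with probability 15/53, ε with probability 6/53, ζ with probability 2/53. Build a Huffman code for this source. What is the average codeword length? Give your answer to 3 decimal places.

2.434 bits/symbol

Repeatedly combine the two least-probable nodes; the expected code length is the sum of the merged weights.
merge 2/53 + 6/53 → 8/53
merge 7/53 + 8/53 → 15/53
merge 9/53 + 14/53 → 23/53
merge 15/53 + 15/53 → 30/53
merge 23/53 + 30/53 → 1
L = 8/53 + 15/53 + 23/53 + 30/53 + 1 = 129/53 ≈ 2.434 bits/symbol.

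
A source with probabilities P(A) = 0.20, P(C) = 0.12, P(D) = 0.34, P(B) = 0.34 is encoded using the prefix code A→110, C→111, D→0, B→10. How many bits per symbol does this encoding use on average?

L̄ = Σ pᵢ·ℓᵢ = 0.20·3 + 0.12·3 + 0.34·1 + 0.34·2 = 1.98 bits/symbol.

1.98 bits/symbol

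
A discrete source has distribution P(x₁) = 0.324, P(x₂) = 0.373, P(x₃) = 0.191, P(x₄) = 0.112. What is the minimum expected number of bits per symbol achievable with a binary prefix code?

Repeatedly combine the two least-probable nodes; the expected code length is the sum of the merged weights.
merge 14/125 + 191/1000 → 303/1000
merge 303/1000 + 81/250 → 627/1000
merge 373/1000 + 627/1000 → 1
L = 303/1000 + 627/1000 + 1 = 193/100 = 1.93 bits/symbol.

1.93 bits/symbol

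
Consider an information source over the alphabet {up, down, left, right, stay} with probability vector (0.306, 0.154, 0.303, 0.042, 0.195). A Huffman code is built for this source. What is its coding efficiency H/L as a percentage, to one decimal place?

Entropy H = −Σ p log₂ p ≈ 2.1124 bits.
Huffman merges: 21/500+77/500→49/250; 39/200+49/250→391/1000; 303/1000+153/500→609/1000; 391/1000+609/1000→1. L = 549/250 ≈ 2.1960.
Efficiency = H/L = 2.1124/2.1960 = 96.2%.

96.2%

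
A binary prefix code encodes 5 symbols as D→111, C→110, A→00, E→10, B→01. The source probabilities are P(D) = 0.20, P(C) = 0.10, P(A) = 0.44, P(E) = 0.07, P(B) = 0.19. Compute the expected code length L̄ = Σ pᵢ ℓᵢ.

L̄ = Σ pᵢ·ℓᵢ = 0.20·3 + 0.10·3 + 0.44·2 + 0.07·2 + 0.19·2 = 2.3 bits/symbol.

2.3 bits/symbol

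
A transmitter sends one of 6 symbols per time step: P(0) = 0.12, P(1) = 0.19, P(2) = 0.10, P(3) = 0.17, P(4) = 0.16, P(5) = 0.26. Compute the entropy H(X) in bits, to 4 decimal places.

2.5174 bits

H = −Σ pᵢ log₂ pᵢ.
−0.12·log₂(0.12) = 0.3671
−0.19·log₂(0.19) = 0.4552
−0.10·log₂(0.10) = 0.3322
−0.17·log₂(0.17) = 0.4346
−0.16·log₂(0.16) = 0.4230
−0.26·log₂(0.26) = 0.5053
Sum ≈ 2.5174 → 2.5174 bits.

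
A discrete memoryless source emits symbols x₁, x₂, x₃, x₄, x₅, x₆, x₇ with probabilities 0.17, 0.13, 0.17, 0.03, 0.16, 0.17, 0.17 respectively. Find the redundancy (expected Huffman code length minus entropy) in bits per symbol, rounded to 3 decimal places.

Entropy H = −Σ p log₂ p ≈ 2.6958 bits.
Huffman merges: 3/100+13/100→4/25; 4/25+4/25→8/25; 17/100+17/100→17/50; 17/100+17/100→17/50; 8/25+17/50→33/50; 17/50+33/50→1. L = 141/50 ≈ 2.8200.
L − H = 2.8200 − 2.6958 = 0.124 bits.

0.124 bits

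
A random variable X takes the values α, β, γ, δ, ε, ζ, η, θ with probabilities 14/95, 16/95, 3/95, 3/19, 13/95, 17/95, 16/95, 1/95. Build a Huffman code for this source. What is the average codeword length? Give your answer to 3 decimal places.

Repeatedly combine the two least-probable nodes; the expected code length is the sum of the merged weights.
merge 1/95 + 3/95 → 4/95
merge 4/95 + 13/95 → 17/95
merge 14/95 + 3/19 → 29/95
merge 16/95 + 16/95 → 32/95
merge 17/95 + 17/95 → 34/95
merge 29/95 + 32/95 → 61/95
merge 34/95 + 61/95 → 1
L = 4/95 + 17/95 + 29/95 + 32/95 + 34/95 + 61/95 + 1 = 272/95 ≈ 2.863 bits/symbol.

2.863 bits/symbol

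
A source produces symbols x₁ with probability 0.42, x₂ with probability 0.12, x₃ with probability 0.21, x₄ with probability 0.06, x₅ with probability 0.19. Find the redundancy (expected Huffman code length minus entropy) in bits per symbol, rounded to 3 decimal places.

0.066 bits

Entropy H = −Σ p log₂ p ≈ 2.0643 bits.
Huffman merges: 3/50+3/25→9/50; 9/50+19/100→37/100; 21/100+37/100→29/50; 21/50+29/50→1. L = 213/100 ≈ 2.1300.
L − H = 2.1300 − 2.0643 = 0.066 bits.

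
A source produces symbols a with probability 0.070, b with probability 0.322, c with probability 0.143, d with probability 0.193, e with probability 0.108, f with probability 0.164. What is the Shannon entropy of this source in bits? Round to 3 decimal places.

H = −Σ pᵢ log₂ pᵢ.
−0.070·log₂(0.070) = 0.2686
−0.322·log₂(0.322) = 0.5264
−0.143·log₂(0.143) = 0.4012
−0.193·log₂(0.193) = 0.4581
−0.108·log₂(0.108) = 0.3468
−0.164·log₂(0.164) = 0.4278
Sum ≈ 2.4288 → 2.429 bits.

2.429 bits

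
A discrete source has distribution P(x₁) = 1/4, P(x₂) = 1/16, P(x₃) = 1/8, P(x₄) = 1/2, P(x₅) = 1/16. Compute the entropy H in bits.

1.875 bits

Each probability is a power of 1/2, so log₂(1/p) is an integer.
H = Σ p·log₂(1/p) = 1/4·2 + 1/16·4 + 1/8·3 + 1/2·1 + 1/16·4 = 1.875 bits.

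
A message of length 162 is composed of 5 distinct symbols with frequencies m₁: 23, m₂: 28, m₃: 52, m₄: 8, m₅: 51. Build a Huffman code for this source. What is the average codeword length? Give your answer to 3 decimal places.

2.191 bits/symbol

Probabilities are the counts divided by 162.
Repeatedly combine the two least-probable nodes; the expected code length is the sum of the merged weights.
merge 4/81 + 23/162 → 31/162
merge 14/81 + 31/162 → 59/162
merge 17/54 + 26/81 → 103/162
merge 59/162 + 103/162 → 1
L = 31/162 + 59/162 + 103/162 + 1 = 355/162 ≈ 2.191 bits/symbol.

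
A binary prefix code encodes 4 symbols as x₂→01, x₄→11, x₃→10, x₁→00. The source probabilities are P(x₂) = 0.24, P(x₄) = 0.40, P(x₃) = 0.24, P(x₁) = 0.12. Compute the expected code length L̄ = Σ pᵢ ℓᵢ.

2 bits/symbol

L̄ = Σ pᵢ·ℓᵢ = 0.24·2 + 0.40·2 + 0.24·2 + 0.12·2 = 2 bits/symbol.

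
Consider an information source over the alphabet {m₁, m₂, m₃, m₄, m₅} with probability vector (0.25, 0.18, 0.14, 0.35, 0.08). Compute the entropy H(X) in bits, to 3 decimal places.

H = −Σ pᵢ log₂ pᵢ.
−0.25·log₂(0.25) = 0.5000
−0.18·log₂(0.18) = 0.4453
−0.14·log₂(0.14) = 0.3971
−0.35·log₂(0.35) = 0.5301
−0.08·log₂(0.08) = 0.2915
Sum ≈ 2.1640 → 2.164 bits.

2.164 bits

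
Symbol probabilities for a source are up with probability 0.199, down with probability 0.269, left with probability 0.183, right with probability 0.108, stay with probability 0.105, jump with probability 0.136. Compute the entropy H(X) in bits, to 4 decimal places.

H = −Σ pᵢ log₂ pᵢ.
−0.199·log₂(0.199) = 0.4635
−0.269·log₂(0.269) = 0.5096
−0.183·log₂(0.183) = 0.4484
−0.108·log₂(0.108) = 0.3468
−0.105·log₂(0.105) = 0.3414
−0.136·log₂(0.136) = 0.3915
Sum ≈ 2.5011 → 2.5011 bits.

2.5011 bits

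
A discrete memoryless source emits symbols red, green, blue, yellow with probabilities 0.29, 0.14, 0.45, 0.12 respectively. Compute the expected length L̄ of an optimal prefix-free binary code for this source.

Repeatedly combine the two least-probable nodes; the expected code length is the sum of the merged weights.
merge 3/25 + 7/50 → 13/50
merge 13/50 + 29/100 → 11/20
merge 9/20 + 11/20 → 1
L = 13/50 + 11/20 + 1 = 181/100 = 1.81 bits/symbol.

1.81 bits/symbol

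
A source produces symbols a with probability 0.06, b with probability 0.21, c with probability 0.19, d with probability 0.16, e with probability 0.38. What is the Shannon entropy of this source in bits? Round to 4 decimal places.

2.1251 bits

H = −Σ pᵢ log₂ pᵢ.
−0.06·log₂(0.06) = 0.2435
−0.21·log₂(0.21) = 0.4728
−0.19·log₂(0.19) = 0.4552
−0.16·log₂(0.16) = 0.4230
−0.38·log₂(0.38) = 0.5305
Sum ≈ 2.1251 → 2.1251 bits.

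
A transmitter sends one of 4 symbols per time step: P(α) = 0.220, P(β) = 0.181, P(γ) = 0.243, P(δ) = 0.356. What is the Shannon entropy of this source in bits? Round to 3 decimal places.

1.953 bits

H = −Σ pᵢ log₂ pᵢ.
−0.220·log₂(0.220) = 0.4806
−0.181·log₂(0.181) = 0.4463
−0.243·log₂(0.243) = 0.4960
−0.356·log₂(0.356) = 0.5305
Sum ≈ 1.9533 → 1.953 bits.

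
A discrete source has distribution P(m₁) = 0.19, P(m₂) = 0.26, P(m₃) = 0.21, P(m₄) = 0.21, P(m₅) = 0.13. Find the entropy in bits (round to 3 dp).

H = −Σ pᵢ log₂ pᵢ.
−0.19·log₂(0.19) = 0.4552
−0.26·log₂(0.26) = 0.5053
−0.21·log₂(0.21) = 0.4728
−0.21·log₂(0.21) = 0.4728
−0.13·log₂(0.13) = 0.3826
Sum ≈ 2.2888 → 2.289 bits.

2.289 bits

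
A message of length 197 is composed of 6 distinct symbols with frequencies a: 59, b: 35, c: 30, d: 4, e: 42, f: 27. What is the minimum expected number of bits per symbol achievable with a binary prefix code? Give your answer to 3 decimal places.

2.467 bits/symbol

Probabilities are the counts divided by 197.
Repeatedly combine the two least-probable nodes; the expected code length is the sum of the merged weights.
merge 4/197 + 27/197 → 31/197
merge 30/197 + 31/197 → 61/197
merge 35/197 + 42/197 → 77/197
merge 59/197 + 61/197 → 120/197
merge 77/197 + 120/197 → 1
L = 31/197 + 61/197 + 77/197 + 120/197 + 1 = 486/197 ≈ 2.467 bits/symbol.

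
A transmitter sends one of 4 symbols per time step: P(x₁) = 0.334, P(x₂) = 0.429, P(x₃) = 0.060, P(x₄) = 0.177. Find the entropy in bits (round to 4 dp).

H = −Σ pᵢ log₂ pᵢ.
−0.334·log₂(0.334) = 0.5284
−0.429·log₂(0.429) = 0.5238
−0.060·log₂(0.060) = 0.2435
−0.177·log₂(0.177) = 0.4422
Sum ≈ 1.7379 → 1.7379 bits.

1.7379 bits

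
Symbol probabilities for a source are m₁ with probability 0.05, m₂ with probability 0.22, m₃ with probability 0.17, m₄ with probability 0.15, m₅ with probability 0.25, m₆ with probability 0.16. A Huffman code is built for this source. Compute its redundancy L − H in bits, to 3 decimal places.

0.065 bits

Entropy H = −Σ p log₂ p ≈ 2.4648 bits.
Huffman merges: 1/20+3/20→1/5; 4/25+17/100→33/100; 1/5+11/50→21/50; 1/4+33/100→29/50; 21/50+29/50→1. L = 253/100 ≈ 2.5300.
L − H = 2.5300 − 2.4648 = 0.065 bits.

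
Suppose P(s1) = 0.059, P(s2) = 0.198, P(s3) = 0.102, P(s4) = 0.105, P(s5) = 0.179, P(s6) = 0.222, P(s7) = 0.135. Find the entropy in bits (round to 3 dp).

2.697 bits

H = −Σ pᵢ log₂ pᵢ.
−0.059·log₂(0.059) = 0.2409
−0.198·log₂(0.198) = 0.4626
−0.102·log₂(0.102) = 0.3359
−0.105·log₂(0.105) = 0.3414
−0.179·log₂(0.179) = 0.4443
−0.222·log₂(0.222) = 0.4820
−0.135·log₂(0.135) = 0.3900
Sum ≈ 2.6972 → 2.697 bits.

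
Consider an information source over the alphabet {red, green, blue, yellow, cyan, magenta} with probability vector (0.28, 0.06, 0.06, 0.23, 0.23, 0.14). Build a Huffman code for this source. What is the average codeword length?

2.38 bits/symbol

Repeatedly combine the two least-probable nodes; the expected code length is the sum of the merged weights.
merge 3/50 + 3/50 → 3/25
merge 3/25 + 7/50 → 13/50
merge 23/100 + 23/100 → 23/50
merge 13/50 + 7/25 → 27/50
merge 23/50 + 27/50 → 1
L = 3/25 + 13/50 + 23/50 + 27/50 + 1 = 119/50 = 2.38 bits/symbol.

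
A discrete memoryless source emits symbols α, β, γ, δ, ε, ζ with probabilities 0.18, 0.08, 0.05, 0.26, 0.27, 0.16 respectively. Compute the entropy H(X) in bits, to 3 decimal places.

H = −Σ pᵢ log₂ pᵢ.
−0.18·log₂(0.18) = 0.4453
−0.08·log₂(0.08) = 0.2915
−0.05·log₂(0.05) = 0.2161
−0.26·log₂(0.26) = 0.5053
−0.27·log₂(0.27) = 0.5100
−0.16·log₂(0.16) = 0.4230
Sum ≈ 2.3912 → 2.391 bits.

2.391 bits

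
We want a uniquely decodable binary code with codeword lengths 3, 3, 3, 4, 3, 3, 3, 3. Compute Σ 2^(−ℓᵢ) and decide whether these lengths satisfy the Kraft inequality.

0.9375; yes

With common denominator 2^4 = 16: Σ 2^(−ℓᵢ) = 2/16 + 2/16 + 2/16 + 1/16 + 2/16 + 2/16 + 2/16 + 2/16 = 15/16 = 0.9375.
Kraft's inequality requires Σ ≤ 1; here Σ = 0.9375 ≤ 1, so such a prefix code exists.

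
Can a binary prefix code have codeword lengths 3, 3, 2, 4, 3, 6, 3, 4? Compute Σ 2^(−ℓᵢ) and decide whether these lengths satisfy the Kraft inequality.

With common denominator 2^6 = 64: Σ 2^(−ℓᵢ) = 8/64 + 8/64 + 16/64 + 4/64 + 8/64 + 1/64 + 8/64 + 4/64 = 57/64 = 0.890625.
Kraft's inequality requires Σ ≤ 1; here Σ = 0.890625 ≤ 1, so such a prefix code exists.

0.890625; yes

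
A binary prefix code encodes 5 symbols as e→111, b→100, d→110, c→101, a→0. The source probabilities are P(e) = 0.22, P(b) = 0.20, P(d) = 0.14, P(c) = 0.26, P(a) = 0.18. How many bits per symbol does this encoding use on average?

L̄ = Σ pᵢ·ℓᵢ = 0.22·3 + 0.20·3 + 0.14·3 + 0.26·3 + 0.18·1 = 2.64 bits/symbol.

2.64 bits/symbol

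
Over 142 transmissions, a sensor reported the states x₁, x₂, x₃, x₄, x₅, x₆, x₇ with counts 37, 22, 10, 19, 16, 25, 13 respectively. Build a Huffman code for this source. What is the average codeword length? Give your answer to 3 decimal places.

Probabilities are the counts divided by 142.
Repeatedly combine the two least-probable nodes; the expected code length is the sum of the merged weights.
merge 5/71 + 13/142 → 23/142
merge 8/71 + 19/142 → 35/142
merge 11/71 + 23/142 → 45/142
merge 25/142 + 35/142 → 30/71
merge 37/142 + 45/142 → 41/71
merge 30/71 + 41/71 → 1
L = 23/142 + 35/142 + 45/142 + 30/71 + 41/71 + 1 = 387/142 ≈ 2.725 bits/symbol.

2.725 bits/symbol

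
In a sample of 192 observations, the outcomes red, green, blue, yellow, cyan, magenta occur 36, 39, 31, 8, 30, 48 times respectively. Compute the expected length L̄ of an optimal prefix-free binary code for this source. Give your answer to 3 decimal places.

2.547 bits/symbol

Probabilities are the counts divided by 192.
Repeatedly combine the two least-probable nodes; the expected code length is the sum of the merged weights.
merge 1/24 + 5/32 → 19/96
merge 31/192 + 3/16 → 67/192
merge 19/96 + 13/64 → 77/192
merge 1/4 + 67/192 → 115/192
merge 77/192 + 115/192 → 1
L = 19/96 + 67/192 + 77/192 + 115/192 + 1 = 163/64 ≈ 2.547 bits/symbol.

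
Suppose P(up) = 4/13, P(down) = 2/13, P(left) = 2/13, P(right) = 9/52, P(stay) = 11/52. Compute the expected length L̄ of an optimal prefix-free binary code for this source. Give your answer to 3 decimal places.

Repeatedly combine the two least-probable nodes; the expected code length is the sum of the merged weights.
merge 2/13 + 2/13 → 4/13
merge 9/52 + 11/52 → 5/13
merge 4/13 + 4/13 → 8/13
merge 5/13 + 8/13 → 1
L = 4/13 + 5/13 + 8/13 + 1 = 30/13 ≈ 2.308 bits/symbol.

2.308 bits/symbol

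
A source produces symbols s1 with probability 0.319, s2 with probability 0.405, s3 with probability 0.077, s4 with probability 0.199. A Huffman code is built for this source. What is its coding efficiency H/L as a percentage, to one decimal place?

Entropy H = −Σ p log₂ p ≈ 1.8023 bits.
Huffman merges: 77/1000+199/1000→69/250; 69/250+319/1000→119/200; 81/200+119/200→1. L = 1871/1000 ≈ 1.8710.
Efficiency = H/L = 1.8023/1.8710 = 96.3%.

96.3%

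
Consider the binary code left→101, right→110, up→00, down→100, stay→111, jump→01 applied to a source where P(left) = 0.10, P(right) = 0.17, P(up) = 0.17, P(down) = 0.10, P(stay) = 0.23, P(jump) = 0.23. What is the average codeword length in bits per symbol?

L̄ = Σ pᵢ·ℓᵢ = 0.10·3 + 0.17·3 + 0.17·2 + 0.10·3 + 0.23·3 + 0.23·2 = 2.6 bits/symbol.

2.6 bits/symbol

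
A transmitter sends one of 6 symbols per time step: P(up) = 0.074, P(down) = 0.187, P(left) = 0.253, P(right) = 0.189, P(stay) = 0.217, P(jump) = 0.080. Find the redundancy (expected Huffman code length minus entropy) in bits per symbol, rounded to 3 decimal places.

0.039 bits

Entropy H = −Σ p log₂ p ≈ 2.4560 bits.
Huffman merges: 37/500+2/25→77/500; 77/500+187/1000→341/1000; 189/1000+217/1000→203/500; 253/1000+341/1000→297/500; 203/500+297/500→1. L = 499/200 ≈ 2.4950.
L − H = 2.4950 − 2.4560 = 0.039 bits.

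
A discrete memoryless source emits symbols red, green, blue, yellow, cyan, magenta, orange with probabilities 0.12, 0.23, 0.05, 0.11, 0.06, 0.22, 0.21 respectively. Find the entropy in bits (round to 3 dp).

2.618 bits

H = −Σ pᵢ log₂ pᵢ.
−0.12·log₂(0.12) = 0.3671
−0.23·log₂(0.23) = 0.4877
−0.05·log₂(0.05) = 0.2161
−0.11·log₂(0.11) = 0.3503
−0.06·log₂(0.06) = 0.2435
−0.22·log₂(0.22) = 0.4806
−0.21·log₂(0.21) = 0.4728
Sum ≈ 2.6180 → 2.618 bits.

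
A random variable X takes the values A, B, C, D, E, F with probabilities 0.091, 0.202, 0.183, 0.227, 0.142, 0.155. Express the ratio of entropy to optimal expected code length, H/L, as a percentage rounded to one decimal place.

Entropy H = −Σ p log₂ p ≈ 2.5316 bits.
Huffman merges: 91/1000+71/500→233/1000; 31/200+183/1000→169/500; 101/500+227/1000→429/1000; 233/1000+169/500→571/1000; 429/1000+571/1000→1. L = 2571/1000 ≈ 2.5710.
Efficiency = H/L = 2.5316/2.5710 = 98.5%.

98.5%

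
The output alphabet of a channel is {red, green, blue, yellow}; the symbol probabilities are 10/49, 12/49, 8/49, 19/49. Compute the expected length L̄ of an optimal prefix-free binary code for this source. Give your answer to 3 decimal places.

1.980 bits/symbol

Repeatedly combine the two least-probable nodes; the expected code length is the sum of the merged weights.
merge 8/49 + 10/49 → 18/49
merge 12/49 + 18/49 → 30/49
merge 19/49 + 30/49 → 1
L = 18/49 + 30/49 + 1 = 97/49 ≈ 1.980 bits/symbol.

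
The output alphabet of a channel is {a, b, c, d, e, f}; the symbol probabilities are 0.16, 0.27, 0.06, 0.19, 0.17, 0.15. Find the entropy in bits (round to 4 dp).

2.4769 bits

H = −Σ pᵢ log₂ pᵢ.
−0.16·log₂(0.16) = 0.4230
−0.27·log₂(0.27) = 0.5100
−0.06·log₂(0.06) = 0.2435
−0.19·log₂(0.19) = 0.4552
−0.17·log₂(0.17) = 0.4346
−0.15·log₂(0.15) = 0.4105
Sum ≈ 2.4769 → 2.4769 bits.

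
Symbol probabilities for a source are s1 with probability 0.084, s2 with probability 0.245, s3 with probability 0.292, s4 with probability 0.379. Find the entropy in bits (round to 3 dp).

1.846 bits

H = −Σ pᵢ log₂ pᵢ.
−0.084·log₂(0.084) = 0.3002
−0.245·log₂(0.245) = 0.4971
−0.292·log₂(0.292) = 0.5186
−0.379·log₂(0.379) = 0.5305
Sum ≈ 1.8464 → 1.846 bits.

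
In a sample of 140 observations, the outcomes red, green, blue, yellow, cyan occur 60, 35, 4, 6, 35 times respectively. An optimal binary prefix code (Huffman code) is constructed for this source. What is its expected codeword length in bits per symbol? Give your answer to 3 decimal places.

1.964 bits/symbol

Probabilities are the counts divided by 140.
Repeatedly combine the two least-probable nodes; the expected code length is the sum of the merged weights.
merge 1/35 + 3/70 → 1/14
merge 1/14 + 1/4 → 9/28
merge 1/4 + 9/28 → 4/7
merge 3/7 + 4/7 → 1
L = 1/14 + 9/28 + 4/7 + 1 = 55/28 ≈ 1.964 bits/symbol.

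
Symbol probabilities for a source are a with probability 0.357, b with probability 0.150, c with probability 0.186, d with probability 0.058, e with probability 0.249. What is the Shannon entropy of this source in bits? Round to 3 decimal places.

H = −Σ pᵢ log₂ pᵢ.
−0.357·log₂(0.357) = 0.5305
−0.150·log₂(0.150) = 0.4105
−0.186·log₂(0.186) = 0.4514
−0.058·log₂(0.058) = 0.2383
−0.249·log₂(0.249) = 0.4994
Sum ≈ 2.1301 → 2.130 bits.

2.130 bits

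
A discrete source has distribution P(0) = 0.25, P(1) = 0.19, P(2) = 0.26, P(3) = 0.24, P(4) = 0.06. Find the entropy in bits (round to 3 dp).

H = −Σ pᵢ log₂ pᵢ.
−0.25·log₂(0.25) = 0.5000
−0.19·log₂(0.19) = 0.4552
−0.26·log₂(0.26) = 0.5053
−0.24·log₂(0.24) = 0.4941
−0.06·log₂(0.06) = 0.2435
Sum ≈ 2.1982 → 2.198 bits.

2.198 bits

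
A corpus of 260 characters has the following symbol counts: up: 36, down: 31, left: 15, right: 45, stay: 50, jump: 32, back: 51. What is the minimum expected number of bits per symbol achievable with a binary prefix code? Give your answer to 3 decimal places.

Probabilities are the counts divided by 260.
Repeatedly combine the two least-probable nodes; the expected code length is the sum of the merged weights.
merge 3/52 + 31/260 → 23/130
merge 8/65 + 9/65 → 17/65
merge 9/52 + 23/130 → 7/20
merge 5/26 + 51/260 → 101/260
merge 17/65 + 7/20 → 159/260
merge 101/260 + 159/260 → 1
L = 23/130 + 17/65 + 7/20 + 101/260 + 159/260 + 1 = 145/52 ≈ 2.788 bits/symbol.

2.788 bits/symbol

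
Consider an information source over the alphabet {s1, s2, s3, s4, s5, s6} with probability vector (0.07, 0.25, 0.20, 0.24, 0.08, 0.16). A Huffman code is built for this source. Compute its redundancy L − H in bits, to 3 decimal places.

Entropy H = −Σ p log₂ p ≈ 2.4416 bits.
Huffman merges: 7/100+2/25→3/20; 3/20+4/25→31/100; 1/5+6/25→11/25; 1/4+31/100→14/25; 11/25+14/25→1. L = 123/50 ≈ 2.4600.
L − H = 2.4600 − 2.4416 = 0.018 bits.

0.018 bits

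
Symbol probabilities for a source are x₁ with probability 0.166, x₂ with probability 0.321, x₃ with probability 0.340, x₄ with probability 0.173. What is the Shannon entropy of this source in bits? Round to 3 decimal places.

1.923 bits

H = −Σ pᵢ log₂ pᵢ.
−0.166·log₂(0.166) = 0.4301
−0.321·log₂(0.321) = 0.5262
−0.340·log₂(0.340) = 0.5292
−0.173·log₂(0.173) = 0.4379
Sum ≈ 1.9234 → 1.923 bits.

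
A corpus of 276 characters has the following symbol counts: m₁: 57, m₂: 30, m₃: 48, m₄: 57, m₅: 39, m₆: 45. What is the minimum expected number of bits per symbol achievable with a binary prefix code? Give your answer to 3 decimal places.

Probabilities are the counts divided by 276.
Repeatedly combine the two least-probable nodes; the expected code length is the sum of the merged weights.
merge 5/46 + 13/92 → 1/4
merge 15/92 + 4/23 → 31/92
merge 19/92 + 19/92 → 19/46
merge 1/4 + 31/92 → 27/46
merge 19/46 + 27/46 → 1
L = 1/4 + 31/92 + 19/46 + 27/46 + 1 = 119/46 ≈ 2.587 bits/symbol.

2.587 bits/symbol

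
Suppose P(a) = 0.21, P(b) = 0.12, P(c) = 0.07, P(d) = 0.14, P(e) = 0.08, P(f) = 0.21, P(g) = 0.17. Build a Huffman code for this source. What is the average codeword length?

Repeatedly combine the two least-probable nodes; the expected code length is the sum of the merged weights.
merge 7/100 + 2/25 → 3/20
merge 3/25 + 7/50 → 13/50
merge 3/20 + 17/100 → 8/25
merge 21/100 + 21/100 → 21/50
merge 13/50 + 8/25 → 29/50
merge 21/50 + 29/50 → 1
L = 3/20 + 13/50 + 8/25 + 21/50 + 29/50 + 1 = 273/100 = 2.73 bits/symbol.

2.73 bits/symbol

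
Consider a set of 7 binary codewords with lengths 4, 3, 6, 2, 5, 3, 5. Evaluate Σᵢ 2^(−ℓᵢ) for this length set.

0.640625

With common denominator 2^6 = 64: Σ 2^(−ℓᵢ) = 4/64 + 8/64 + 1/64 + 16/64 + 2/64 + 8/64 + 2/64 = 41/64 = 0.640625.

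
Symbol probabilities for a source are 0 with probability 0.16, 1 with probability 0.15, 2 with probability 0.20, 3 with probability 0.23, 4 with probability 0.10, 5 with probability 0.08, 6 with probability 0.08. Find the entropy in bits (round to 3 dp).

H = −Σ pᵢ log₂ pᵢ.
−0.16·log₂(0.16) = 0.4230
−0.15·log₂(0.15) = 0.4105
−0.20·log₂(0.20) = 0.4644
−0.23·log₂(0.23) = 0.4877
−0.10·log₂(0.10) = 0.3322
−0.08·log₂(0.08) = 0.2915
−0.08·log₂(0.08) = 0.2915
Sum ≈ 2.7008 → 2.701 bits.

2.701 bits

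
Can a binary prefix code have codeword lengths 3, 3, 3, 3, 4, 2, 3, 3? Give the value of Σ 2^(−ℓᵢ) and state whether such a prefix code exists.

With common denominator 2^4 = 16: Σ 2^(−ℓᵢ) = 2/16 + 2/16 + 2/16 + 2/16 + 1/16 + 4/16 + 2/16 + 2/16 = 17/16 = 1.0625.
Kraft's inequality requires Σ ≤ 1; here Σ = 1.0625 > 1, so no such prefix code exists.

1.0625; no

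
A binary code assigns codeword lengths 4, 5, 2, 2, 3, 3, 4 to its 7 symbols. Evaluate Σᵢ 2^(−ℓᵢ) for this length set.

With common denominator 2^5 = 32: Σ 2^(−ℓᵢ) = 2/32 + 1/32 + 8/32 + 8/32 + 4/32 + 4/32 + 2/32 = 29/32 = 0.90625.

0.90625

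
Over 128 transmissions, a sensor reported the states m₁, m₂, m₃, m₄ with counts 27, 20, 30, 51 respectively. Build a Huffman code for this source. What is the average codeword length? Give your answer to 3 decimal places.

Probabilities are the counts divided by 128.
Repeatedly combine the two least-probable nodes; the expected code length is the sum of the merged weights.
merge 5/32 + 27/128 → 47/128
merge 15/64 + 47/128 → 77/128
merge 51/128 + 77/128 → 1
L = 47/128 + 77/128 + 1 = 63/32 ≈ 1.969 bits/symbol.

1.969 bits/symbol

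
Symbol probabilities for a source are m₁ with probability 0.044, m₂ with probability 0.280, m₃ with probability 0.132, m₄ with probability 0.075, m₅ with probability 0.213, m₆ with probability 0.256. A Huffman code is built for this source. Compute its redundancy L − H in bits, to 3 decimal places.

Entropy H = −Σ p log₂ p ≈ 2.3569 bits.
Huffman merges: 11/250+3/40→119/1000; 119/1000+33/250→251/1000; 213/1000+251/1000→58/125; 32/125+7/25→67/125; 58/125+67/125→1. L = 237/100 ≈ 2.3700.
L − H = 2.3700 − 2.3569 = 0.013 bits.

0.013 bits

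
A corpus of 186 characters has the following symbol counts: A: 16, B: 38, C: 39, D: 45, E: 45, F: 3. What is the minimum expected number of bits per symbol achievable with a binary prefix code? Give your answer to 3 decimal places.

2.409 bits/symbol

Probabilities are the counts divided by 186.
Repeatedly combine the two least-probable nodes; the expected code length is the sum of the merged weights.
merge 1/62 + 8/93 → 19/186
merge 19/186 + 19/93 → 19/62
merge 13/62 + 15/62 → 14/31
merge 15/62 + 19/62 → 17/31
merge 14/31 + 17/31 → 1
L = 19/186 + 19/62 + 14/31 + 17/31 + 1 = 224/93 ≈ 2.409 bits/symbol.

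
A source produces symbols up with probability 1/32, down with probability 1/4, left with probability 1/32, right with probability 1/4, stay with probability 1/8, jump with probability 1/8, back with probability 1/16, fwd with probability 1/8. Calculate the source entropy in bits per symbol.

2.6875 bits

Each probability is a power of 1/2, so log₂(1/p) is an integer.
H = Σ p·log₂(1/p) = 1/32·5 + 1/4·2 + 1/32·5 + 1/4·2 + 1/8·3 + 1/8·3 + 1/16·4 + 1/8·3 = 2.6875 bits.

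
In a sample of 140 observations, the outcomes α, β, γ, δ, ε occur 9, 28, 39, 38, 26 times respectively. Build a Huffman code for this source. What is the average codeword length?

Probabilities are the counts divided by 140.
Repeatedly combine the two least-probable nodes; the expected code length is the sum of the merged weights.
merge 9/140 + 13/70 → 1/4
merge 1/5 + 1/4 → 9/20
merge 19/70 + 39/140 → 11/20
merge 9/20 + 11/20 → 1
L = 1/4 + 9/20 + 11/20 + 1 = 9/4 = 2.25 bits/symbol.

2.25 bits/symbol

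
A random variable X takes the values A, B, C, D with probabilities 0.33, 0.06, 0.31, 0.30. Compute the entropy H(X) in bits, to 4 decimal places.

H = −Σ pᵢ log₂ pᵢ.
−0.33·log₂(0.33) = 0.5278
−0.06·log₂(0.06) = 0.2435
−0.31·log₂(0.31) = 0.5238
−0.30·log₂(0.30) = 0.5211
Sum ≈ 1.8162 → 1.8162 bits.

1.8162 bits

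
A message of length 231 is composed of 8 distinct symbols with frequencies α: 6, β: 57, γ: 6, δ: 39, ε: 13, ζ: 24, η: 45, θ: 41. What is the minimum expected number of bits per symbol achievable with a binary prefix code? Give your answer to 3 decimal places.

Probabilities are the counts divided by 231.
Repeatedly combine the two least-probable nodes; the expected code length is the sum of the merged weights.
merge 2/77 + 2/77 → 4/77
merge 4/77 + 13/231 → 25/231
merge 8/77 + 25/231 → 7/33
merge 13/77 + 41/231 → 80/231
merge 15/77 + 7/33 → 94/231
merge 19/77 + 80/231 → 137/231
merge 94/231 + 137/231 → 1
L = 4/77 + 25/231 + 7/33 + 80/231 + 94/231 + 137/231 + 1 = 628/231 ≈ 2.719 bits/symbol.

2.719 bits/symbol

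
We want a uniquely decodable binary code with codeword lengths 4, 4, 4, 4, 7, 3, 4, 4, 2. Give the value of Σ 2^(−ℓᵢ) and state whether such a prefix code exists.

With common denominator 2^7 = 128: Σ 2^(−ℓᵢ) = 8/128 + 8/128 + 8/128 + 8/128 + 1/128 + 16/128 + 8/128 + 8/128 + 32/128 = 97/128 = 0.7578125.
Kraft's inequality requires Σ ≤ 1; here Σ = 0.7578125 ≤ 1, so such a prefix code exists.

0.7578125; yes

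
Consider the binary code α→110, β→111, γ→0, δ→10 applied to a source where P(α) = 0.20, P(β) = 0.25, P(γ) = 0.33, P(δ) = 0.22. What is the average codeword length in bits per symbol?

2.12 bits/symbol

L̄ = Σ pᵢ·ℓᵢ = 0.20·3 + 0.25·3 + 0.33·1 + 0.22·2 = 2.12 bits/symbol.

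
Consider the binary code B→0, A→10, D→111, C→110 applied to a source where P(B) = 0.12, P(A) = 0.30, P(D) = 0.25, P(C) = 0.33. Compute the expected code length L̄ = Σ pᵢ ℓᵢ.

2.46 bits/symbol

L̄ = Σ pᵢ·ℓᵢ = 0.12·1 + 0.30·2 + 0.25·3 + 0.33·3 = 2.46 bits/symbol.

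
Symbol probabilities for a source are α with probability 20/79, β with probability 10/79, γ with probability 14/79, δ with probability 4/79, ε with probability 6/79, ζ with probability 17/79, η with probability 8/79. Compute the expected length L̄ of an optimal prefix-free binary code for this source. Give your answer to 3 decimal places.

Repeatedly combine the two least-probable nodes; the expected code length is the sum of the merged weights.
merge 4/79 + 6/79 → 10/79
merge 8/79 + 10/79 → 18/79
merge 10/79 + 14/79 → 24/79
merge 17/79 + 18/79 → 35/79
merge 20/79 + 24/79 → 44/79
merge 35/79 + 44/79 → 1
L = 10/79 + 18/79 + 24/79 + 35/79 + 44/79 + 1 = 210/79 ≈ 2.658 bits/symbol.

2.658 bits/symbol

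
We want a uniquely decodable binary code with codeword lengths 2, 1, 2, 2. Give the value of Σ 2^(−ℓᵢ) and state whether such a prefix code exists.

1.25; no

With common denominator 2^2 = 4: Σ 2^(−ℓᵢ) = 1/4 + 2/4 + 1/4 + 1/4 = 5/4 = 1.25.
Kraft's inequality requires Σ ≤ 1; here Σ = 1.25 > 1, so no such prefix code exists.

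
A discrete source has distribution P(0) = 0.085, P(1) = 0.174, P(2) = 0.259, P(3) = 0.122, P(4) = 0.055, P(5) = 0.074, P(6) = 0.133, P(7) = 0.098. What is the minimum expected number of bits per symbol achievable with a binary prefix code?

Repeatedly combine the two least-probable nodes; the expected code length is the sum of the merged weights.
merge 11/200 + 37/500 → 129/1000
merge 17/200 + 49/500 → 183/1000
merge 61/500 + 129/1000 → 251/1000
merge 133/1000 + 87/500 → 307/1000
merge 183/1000 + 251/1000 → 217/500
merge 259/1000 + 307/1000 → 283/500
merge 217/500 + 283/500 → 1
L = 129/1000 + 183/1000 + 251/1000 + 307/1000 + 217/500 + 283/500 + 1 = 287/100 = 2.87 bits/symbol.

2.87 bits/symbol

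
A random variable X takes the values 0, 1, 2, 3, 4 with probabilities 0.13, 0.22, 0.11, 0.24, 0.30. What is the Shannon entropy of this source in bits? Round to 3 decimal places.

H = −Σ pᵢ log₂ pᵢ.
−0.13·log₂(0.13) = 0.3826
−0.22·log₂(0.22) = 0.4806
−0.11·log₂(0.11) = 0.3503
−0.24·log₂(0.24) = 0.4941
−0.30·log₂(0.30) = 0.5211
Sum ≈ 2.2287 → 2.229 bits.

2.229 bits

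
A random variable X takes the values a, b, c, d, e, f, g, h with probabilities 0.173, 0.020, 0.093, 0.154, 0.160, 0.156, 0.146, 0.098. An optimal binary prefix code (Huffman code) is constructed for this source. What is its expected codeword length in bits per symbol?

2.94 bits/symbol

Repeatedly combine the two least-probable nodes; the expected code length is the sum of the merged weights.
merge 1/50 + 93/1000 → 113/1000
merge 49/500 + 113/1000 → 211/1000
merge 73/500 + 77/500 → 3/10
merge 39/250 + 4/25 → 79/250
merge 173/1000 + 211/1000 → 48/125
merge 3/10 + 79/250 → 77/125
merge 48/125 + 77/125 → 1
L = 113/1000 + 211/1000 + 3/10 + 79/250 + 48/125 + 77/125 + 1 = 147/50 = 2.94 bits/symbol.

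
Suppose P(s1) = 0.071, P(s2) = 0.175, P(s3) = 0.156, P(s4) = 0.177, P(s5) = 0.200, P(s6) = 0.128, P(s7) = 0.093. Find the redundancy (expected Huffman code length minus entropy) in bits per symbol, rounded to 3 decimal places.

Entropy H = −Σ p log₂ p ≈ 2.7340 bits.
Huffman merges: 71/1000+93/1000→41/250; 16/125+39/250→71/250; 41/250+7/40→339/1000; 177/1000+1/5→377/1000; 71/250+339/1000→623/1000; 377/1000+623/1000→1. L = 2787/1000 ≈ 2.7870.
L − H = 2.7870 − 2.7340 = 0.053 bits.

0.053 bits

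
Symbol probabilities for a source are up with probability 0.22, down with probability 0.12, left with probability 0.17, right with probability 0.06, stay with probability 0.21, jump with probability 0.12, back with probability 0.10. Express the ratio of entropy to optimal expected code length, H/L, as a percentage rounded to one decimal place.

Entropy H = −Σ p log₂ p ≈ 2.6978 bits.
Huffman merges: 3/50+1/10→4/25; 3/25+3/25→6/25; 4/25+17/100→33/100; 21/100+11/50→43/100; 6/25+33/100→57/100; 43/100+57/100→1. L = 273/100 ≈ 2.7300.
Efficiency = H/L = 2.6978/2.7300 = 98.8%.

98.8%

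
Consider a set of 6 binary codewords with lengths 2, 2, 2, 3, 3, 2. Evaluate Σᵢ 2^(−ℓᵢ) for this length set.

1.25

With common denominator 2^3 = 8: Σ 2^(−ℓᵢ) = 2/8 + 2/8 + 2/8 + 1/8 + 1/8 + 2/8 = 10/8 = 1.25.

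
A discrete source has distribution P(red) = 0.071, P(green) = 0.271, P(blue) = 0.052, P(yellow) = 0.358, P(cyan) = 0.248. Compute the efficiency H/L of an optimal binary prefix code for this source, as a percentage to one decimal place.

95.7%

Entropy H = −Σ p log₂ p ≈ 2.0326 bits.
Huffman merges: 13/250+71/1000→123/1000; 123/1000+31/125→371/1000; 271/1000+179/500→629/1000; 371/1000+629/1000→1. L = 2123/1000 ≈ 2.1230.
Efficiency = H/L = 2.0326/2.1230 = 95.7%.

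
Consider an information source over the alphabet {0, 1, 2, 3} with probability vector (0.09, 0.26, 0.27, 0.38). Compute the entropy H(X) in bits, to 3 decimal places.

1.858 bits

H = −Σ pᵢ log₂ pᵢ.
−0.09·log₂(0.09) = 0.3127
−0.26·log₂(0.26) = 0.5053
−0.27·log₂(0.27) = 0.5100
−0.38·log₂(0.38) = 0.5305
Sum ≈ 1.8584 → 1.858 bits.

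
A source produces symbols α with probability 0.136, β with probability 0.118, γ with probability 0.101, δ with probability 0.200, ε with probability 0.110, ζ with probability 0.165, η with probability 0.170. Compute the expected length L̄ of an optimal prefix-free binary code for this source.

2.8 bits/symbol

Repeatedly combine the two least-probable nodes; the expected code length is the sum of the merged weights.
merge 101/1000 + 11/100 → 211/1000
merge 59/500 + 17/125 → 127/500
merge 33/200 + 17/100 → 67/200
merge 1/5 + 211/1000 → 411/1000
merge 127/500 + 67/200 → 589/1000
merge 411/1000 + 589/1000 → 1
L = 211/1000 + 127/500 + 67/200 + 411/1000 + 589/1000 + 1 = 14/5 = 2.8 bits/symbol.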